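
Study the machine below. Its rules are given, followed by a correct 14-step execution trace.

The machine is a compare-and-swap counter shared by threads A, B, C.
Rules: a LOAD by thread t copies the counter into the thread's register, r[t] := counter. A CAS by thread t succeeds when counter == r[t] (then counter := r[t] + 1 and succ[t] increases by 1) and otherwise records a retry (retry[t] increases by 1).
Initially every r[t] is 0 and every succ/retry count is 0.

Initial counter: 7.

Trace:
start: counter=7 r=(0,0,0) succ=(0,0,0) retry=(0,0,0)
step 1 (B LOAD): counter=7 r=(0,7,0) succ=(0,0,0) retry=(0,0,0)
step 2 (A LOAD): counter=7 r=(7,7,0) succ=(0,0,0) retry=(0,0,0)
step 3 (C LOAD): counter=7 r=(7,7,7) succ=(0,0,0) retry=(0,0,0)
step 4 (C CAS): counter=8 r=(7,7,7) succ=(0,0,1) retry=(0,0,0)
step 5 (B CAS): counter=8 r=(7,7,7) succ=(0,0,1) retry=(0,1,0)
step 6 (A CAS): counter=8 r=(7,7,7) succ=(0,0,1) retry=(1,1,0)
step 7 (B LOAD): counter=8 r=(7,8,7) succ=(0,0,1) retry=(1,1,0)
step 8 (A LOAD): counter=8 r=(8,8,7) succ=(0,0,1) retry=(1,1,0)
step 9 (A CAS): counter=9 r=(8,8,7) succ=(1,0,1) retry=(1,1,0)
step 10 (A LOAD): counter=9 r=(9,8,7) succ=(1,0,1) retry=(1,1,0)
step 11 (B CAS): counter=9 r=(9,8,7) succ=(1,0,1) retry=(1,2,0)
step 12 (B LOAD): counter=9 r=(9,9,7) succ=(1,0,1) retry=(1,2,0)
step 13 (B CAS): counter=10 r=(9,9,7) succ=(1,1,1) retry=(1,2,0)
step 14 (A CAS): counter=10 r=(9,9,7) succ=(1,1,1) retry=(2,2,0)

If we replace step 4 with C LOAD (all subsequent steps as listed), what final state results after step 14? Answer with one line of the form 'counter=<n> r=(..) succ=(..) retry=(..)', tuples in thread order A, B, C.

counter=10 r=(9,9,7) succ=(1,2,0) retry=(2,1,0)

(re-executing from step 4 with the substitution; state before step 4: counter=7 r=(7,7,7) succ=(0,0,0) retry=(0,0,0))
step 4 (C LOAD): counter=7 r=(7,7,7) succ=(0,0,0) retry=(0,0,0)
step 5 (B CAS): counter=8 r=(7,7,7) succ=(0,1,0) retry=(0,0,0)
step 6 (A CAS): counter=8 r=(7,7,7) succ=(0,1,0) retry=(1,0,0)
step 7 (B LOAD): counter=8 r=(7,8,7) succ=(0,1,0) retry=(1,0,0)
step 8 (A LOAD): counter=8 r=(8,8,7) succ=(0,1,0) retry=(1,0,0)
step 9 (A CAS): counter=9 r=(8,8,7) succ=(1,1,0) retry=(1,0,0)
step 10 (A LOAD): counter=9 r=(9,8,7) succ=(1,1,0) retry=(1,0,0)
step 11 (B CAS): counter=9 r=(9,8,7) succ=(1,1,0) retry=(1,1,0)
step 12 (B LOAD): counter=9 r=(9,9,7) succ=(1,1,0) retry=(1,1,0)
step 13 (B CAS): counter=10 r=(9,9,7) succ=(1,2,0) retry=(1,1,0)
step 14 (A CAS): counter=10 r=(9,9,7) succ=(1,2,0) retry=(2,1,0)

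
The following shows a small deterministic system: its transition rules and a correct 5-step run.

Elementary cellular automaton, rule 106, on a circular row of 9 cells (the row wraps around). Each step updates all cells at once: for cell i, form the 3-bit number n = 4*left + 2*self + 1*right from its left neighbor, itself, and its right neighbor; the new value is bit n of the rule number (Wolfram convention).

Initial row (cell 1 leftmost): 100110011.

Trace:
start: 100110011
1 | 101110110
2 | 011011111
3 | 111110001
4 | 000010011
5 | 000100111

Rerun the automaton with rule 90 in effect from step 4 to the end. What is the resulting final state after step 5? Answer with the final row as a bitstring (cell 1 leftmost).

100111011

(re-executing steps 4..5 under rule 90; state before step 4: 111110001)
4 | 000011011
5 | 100111011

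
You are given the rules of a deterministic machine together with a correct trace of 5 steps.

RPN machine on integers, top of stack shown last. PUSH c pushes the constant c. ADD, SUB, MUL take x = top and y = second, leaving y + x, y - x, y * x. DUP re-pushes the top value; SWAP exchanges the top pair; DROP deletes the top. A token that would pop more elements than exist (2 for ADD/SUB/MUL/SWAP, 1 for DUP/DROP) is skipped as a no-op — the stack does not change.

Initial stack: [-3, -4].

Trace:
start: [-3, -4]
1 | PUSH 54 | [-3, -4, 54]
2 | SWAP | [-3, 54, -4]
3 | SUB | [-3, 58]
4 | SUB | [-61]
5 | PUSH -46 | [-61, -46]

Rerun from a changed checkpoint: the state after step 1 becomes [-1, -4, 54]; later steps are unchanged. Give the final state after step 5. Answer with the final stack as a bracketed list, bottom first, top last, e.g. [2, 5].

[-59, -46]

state after step 1 := [-1, -4, 54]
2 | SWAP | [-1, 54, -4]
3 | SUB | [-1, 58]
4 | SUB | [-59]
5 | PUSH -46 | [-59, -46]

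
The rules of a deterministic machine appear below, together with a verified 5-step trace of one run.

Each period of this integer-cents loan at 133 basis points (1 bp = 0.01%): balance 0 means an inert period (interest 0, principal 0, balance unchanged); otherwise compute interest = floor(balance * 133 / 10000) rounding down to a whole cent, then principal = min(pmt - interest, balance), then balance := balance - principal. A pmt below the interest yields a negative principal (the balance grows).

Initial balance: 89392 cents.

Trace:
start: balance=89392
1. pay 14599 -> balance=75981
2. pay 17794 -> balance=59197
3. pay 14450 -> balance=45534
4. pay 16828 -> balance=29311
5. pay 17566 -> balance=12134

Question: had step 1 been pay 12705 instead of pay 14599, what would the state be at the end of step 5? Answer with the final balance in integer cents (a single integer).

14131

(re-executing from step 1 with the substitution; state before step 1: balance=89392)
1. pay 12705 -> balance=77875
2. pay 17794 -> balance=61116
3. pay 14450 -> balance=47478
4. pay 16828 -> balance=31281
5. pay 17566 -> balance=14131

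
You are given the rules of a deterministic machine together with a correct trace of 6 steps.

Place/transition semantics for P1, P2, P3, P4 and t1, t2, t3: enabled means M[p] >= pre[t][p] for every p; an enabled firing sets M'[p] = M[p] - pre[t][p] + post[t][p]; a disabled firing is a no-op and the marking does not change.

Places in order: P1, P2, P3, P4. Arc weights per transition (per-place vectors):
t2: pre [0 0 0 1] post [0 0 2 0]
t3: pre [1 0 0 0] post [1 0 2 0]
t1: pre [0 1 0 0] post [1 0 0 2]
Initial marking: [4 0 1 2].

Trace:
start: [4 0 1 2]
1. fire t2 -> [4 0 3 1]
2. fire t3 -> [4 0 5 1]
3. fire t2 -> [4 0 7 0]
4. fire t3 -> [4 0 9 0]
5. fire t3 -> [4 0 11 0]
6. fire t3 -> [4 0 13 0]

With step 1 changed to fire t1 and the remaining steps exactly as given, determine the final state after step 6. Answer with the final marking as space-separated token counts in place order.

4 0 11 1

(re-executing from step 1 with the substitution; state before step 1: [4 0 1 2])
1. fire t1 -> [4 0 1 2]
2. fire t3 -> [4 0 3 2]
3. fire t2 -> [4 0 5 1]
4. fire t3 -> [4 0 7 1]
5. fire t3 -> [4 0 9 1]
6. fire t3 -> [4 0 11 1]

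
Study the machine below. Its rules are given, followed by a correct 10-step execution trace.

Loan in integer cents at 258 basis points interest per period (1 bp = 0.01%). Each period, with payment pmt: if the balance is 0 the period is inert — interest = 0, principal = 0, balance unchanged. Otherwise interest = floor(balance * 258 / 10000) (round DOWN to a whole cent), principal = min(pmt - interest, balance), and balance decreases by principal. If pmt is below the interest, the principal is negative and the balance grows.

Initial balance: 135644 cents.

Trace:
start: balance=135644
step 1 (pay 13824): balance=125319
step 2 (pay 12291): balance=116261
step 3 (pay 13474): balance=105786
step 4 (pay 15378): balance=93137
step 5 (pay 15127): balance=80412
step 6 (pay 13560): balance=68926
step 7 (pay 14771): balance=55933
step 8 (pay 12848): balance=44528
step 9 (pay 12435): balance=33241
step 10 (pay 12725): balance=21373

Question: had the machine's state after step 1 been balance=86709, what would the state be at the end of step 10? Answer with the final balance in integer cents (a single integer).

0

state after step 1 := balance=86709
step 2 (pay 12291): balance=76655
step 3 (pay 13474): balance=65158
step 4 (pay 15378): balance=51461
step 5 (pay 15127): balance=37661
step 6 (pay 13560): balance=25072
step 7 (pay 14771): balance=10947
step 8 (pay 12848): balance=0
step 9 (pay 12435): balance=0
step 10 (pay 12725): balance=0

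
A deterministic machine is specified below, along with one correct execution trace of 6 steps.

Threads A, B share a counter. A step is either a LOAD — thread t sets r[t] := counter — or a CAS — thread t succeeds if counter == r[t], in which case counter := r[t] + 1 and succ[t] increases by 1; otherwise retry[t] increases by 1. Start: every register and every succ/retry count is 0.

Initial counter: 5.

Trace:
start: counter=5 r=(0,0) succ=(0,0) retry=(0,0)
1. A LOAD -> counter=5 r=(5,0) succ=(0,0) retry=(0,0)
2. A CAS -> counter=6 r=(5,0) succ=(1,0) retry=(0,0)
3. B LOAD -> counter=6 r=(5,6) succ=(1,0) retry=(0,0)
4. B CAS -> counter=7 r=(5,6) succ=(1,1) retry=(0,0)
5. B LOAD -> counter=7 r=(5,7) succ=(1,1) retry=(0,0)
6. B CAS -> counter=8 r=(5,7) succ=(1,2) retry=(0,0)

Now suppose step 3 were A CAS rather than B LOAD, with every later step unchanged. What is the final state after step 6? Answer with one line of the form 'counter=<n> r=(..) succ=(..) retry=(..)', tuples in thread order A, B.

counter=7 r=(5,6) succ=(1,1) retry=(1,1)

(re-executing from step 3 with the substitution; state before step 3: counter=6 r=(5,0) succ=(1,0) retry=(0,0))
3. A CAS -> counter=6 r=(5,0) succ=(1,0) retry=(1,0)
4. B CAS -> counter=6 r=(5,0) succ=(1,0) retry=(1,1)
5. B LOAD -> counter=6 r=(5,6) succ=(1,0) retry=(1,1)
6. B CAS -> counter=7 r=(5,6) succ=(1,1) retry=(1,1)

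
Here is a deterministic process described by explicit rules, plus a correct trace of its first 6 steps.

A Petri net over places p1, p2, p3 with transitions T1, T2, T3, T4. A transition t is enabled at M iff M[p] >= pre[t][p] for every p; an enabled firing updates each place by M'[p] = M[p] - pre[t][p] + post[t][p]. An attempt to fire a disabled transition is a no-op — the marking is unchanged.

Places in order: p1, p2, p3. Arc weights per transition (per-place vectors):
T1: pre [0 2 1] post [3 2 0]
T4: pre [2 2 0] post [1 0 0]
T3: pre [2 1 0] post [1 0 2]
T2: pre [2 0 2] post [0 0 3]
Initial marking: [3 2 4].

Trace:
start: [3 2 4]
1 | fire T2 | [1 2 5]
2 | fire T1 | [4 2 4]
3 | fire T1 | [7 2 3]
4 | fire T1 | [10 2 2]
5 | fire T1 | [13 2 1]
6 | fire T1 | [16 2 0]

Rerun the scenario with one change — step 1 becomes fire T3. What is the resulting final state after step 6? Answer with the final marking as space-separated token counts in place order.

2 1 6

(re-executing from step 1 with the substitution; state before step 1: [3 2 4])
1 | fire T3 | [2 1 6]
2 | fire T1 | [2 1 6]
3 | fire T1 | [2 1 6]
4 | fire T1 | [2 1 6]
5 | fire T1 | [2 1 6]
6 | fire T1 | [2 1 6]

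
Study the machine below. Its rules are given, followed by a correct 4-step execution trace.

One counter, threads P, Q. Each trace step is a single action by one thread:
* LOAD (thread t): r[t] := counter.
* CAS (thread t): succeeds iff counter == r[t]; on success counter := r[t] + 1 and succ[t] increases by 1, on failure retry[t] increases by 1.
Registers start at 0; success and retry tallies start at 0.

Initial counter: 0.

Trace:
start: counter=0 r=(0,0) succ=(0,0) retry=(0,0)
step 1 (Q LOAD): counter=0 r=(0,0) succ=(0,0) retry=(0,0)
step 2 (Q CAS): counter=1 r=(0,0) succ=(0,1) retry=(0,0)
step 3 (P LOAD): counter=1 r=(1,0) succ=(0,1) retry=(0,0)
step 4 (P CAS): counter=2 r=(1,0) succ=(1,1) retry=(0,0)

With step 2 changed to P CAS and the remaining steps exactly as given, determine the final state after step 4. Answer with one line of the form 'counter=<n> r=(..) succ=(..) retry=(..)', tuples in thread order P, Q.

(re-executing from step 2 with the substitution; state before step 2: counter=0 r=(0,0) succ=(0,0) retry=(0,0))
step 2 (P CAS): counter=1 r=(0,0) succ=(1,0) retry=(0,0)
step 3 (P LOAD): counter=1 r=(1,0) succ=(1,0) retry=(0,0)
step 4 (P CAS): counter=2 r=(1,0) succ=(2,0) retry=(0,0)

counter=2 r=(1,0) succ=(2,0) retry=(0,0)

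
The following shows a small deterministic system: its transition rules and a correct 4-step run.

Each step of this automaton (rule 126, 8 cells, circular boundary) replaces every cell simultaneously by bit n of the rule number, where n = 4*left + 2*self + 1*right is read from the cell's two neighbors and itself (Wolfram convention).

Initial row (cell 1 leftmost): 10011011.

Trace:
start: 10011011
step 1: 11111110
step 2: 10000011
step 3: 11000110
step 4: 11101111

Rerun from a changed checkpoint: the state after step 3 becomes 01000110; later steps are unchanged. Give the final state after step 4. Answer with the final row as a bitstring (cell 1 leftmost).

state after step 3 := 01000110
step 4: 11101111

11101111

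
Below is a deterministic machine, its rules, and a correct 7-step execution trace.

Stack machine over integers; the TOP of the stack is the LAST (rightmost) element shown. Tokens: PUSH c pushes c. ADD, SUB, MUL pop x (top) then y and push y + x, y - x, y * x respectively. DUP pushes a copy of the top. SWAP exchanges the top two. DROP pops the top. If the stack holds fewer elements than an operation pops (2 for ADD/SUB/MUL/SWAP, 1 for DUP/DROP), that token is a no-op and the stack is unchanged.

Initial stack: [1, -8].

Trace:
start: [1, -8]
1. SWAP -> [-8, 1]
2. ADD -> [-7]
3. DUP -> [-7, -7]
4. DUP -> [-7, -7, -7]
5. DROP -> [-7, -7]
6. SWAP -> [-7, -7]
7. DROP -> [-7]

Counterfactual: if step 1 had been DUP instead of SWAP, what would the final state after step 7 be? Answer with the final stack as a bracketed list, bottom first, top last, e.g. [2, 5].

[1, -16]

(re-executing from step 1 with the substitution; state before step 1: [1, -8])
1. DUP -> [1, -8, -8]
2. ADD -> [1, -16]
3. DUP -> [1, -16, -16]
4. DUP -> [1, -16, -16, -16]
5. DROP -> [1, -16, -16]
6. SWAP -> [1, -16, -16]
7. DROP -> [1, -16]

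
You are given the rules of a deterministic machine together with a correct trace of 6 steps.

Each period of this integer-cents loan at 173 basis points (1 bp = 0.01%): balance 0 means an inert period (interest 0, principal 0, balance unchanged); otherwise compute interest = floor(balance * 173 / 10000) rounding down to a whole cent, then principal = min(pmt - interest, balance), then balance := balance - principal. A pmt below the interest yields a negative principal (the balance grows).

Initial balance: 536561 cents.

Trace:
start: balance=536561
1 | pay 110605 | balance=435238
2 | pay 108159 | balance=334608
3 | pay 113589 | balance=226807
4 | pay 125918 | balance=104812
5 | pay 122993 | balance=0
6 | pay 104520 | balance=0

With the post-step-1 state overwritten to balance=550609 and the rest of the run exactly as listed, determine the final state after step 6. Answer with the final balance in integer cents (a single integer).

state after step 1 := balance=550609
2 | pay 108159 | balance=451975
3 | pay 113589 | balance=346205
4 | pay 125918 | balance=226276
5 | pay 122993 | balance=107197
6 | pay 104520 | balance=4531

4531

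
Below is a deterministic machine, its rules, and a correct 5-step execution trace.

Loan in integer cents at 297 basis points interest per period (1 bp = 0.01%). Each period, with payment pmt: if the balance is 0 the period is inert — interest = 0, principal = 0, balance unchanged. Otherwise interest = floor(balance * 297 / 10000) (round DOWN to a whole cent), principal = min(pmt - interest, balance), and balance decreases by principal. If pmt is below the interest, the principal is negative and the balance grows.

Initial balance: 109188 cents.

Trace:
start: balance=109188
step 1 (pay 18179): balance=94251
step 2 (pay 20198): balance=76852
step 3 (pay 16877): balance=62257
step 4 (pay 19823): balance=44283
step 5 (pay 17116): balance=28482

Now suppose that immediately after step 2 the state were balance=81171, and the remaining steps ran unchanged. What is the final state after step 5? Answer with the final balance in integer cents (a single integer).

33197

state after step 2 := balance=81171
step 3 (pay 16877): balance=66704
step 4 (pay 19823): balance=48862
step 5 (pay 17116): balance=33197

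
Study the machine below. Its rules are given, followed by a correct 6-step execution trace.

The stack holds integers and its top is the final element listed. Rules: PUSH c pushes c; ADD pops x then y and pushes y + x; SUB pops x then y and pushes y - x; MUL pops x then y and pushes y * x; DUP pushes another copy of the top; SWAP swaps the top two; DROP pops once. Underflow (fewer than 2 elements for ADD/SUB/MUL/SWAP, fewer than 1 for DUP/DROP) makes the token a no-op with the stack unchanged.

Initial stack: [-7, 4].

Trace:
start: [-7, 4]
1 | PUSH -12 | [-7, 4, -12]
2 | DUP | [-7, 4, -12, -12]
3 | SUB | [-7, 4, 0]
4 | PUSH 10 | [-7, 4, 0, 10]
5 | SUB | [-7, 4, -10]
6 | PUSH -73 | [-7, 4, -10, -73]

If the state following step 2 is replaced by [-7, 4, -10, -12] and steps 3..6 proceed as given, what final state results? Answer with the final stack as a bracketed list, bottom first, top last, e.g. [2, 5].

[-7, 4, -8, -73]

state after step 2 := [-7, 4, -10, -12]
3 | SUB | [-7, 4, 2]
4 | PUSH 10 | [-7, 4, 2, 10]
5 | SUB | [-7, 4, -8]
6 | PUSH -73 | [-7, 4, -8, -73]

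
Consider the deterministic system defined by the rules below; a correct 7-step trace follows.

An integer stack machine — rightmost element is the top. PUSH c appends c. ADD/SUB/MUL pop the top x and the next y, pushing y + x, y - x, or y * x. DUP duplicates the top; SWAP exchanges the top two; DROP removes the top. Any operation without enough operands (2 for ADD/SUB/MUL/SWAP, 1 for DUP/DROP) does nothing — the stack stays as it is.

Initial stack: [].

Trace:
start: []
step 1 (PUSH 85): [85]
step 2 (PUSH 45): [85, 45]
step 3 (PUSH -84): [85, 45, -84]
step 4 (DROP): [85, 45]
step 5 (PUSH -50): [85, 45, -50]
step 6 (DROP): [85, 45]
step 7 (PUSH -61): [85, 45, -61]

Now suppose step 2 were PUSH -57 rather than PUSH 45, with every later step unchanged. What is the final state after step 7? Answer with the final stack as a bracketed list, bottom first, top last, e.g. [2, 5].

(re-executing from step 2 with the substitution; state before step 2: [85])
step 2 (PUSH -57): [85, -57]
step 3 (PUSH -84): [85, -57, -84]
step 4 (DROP): [85, -57]
step 5 (PUSH -50): [85, -57, -50]
step 6 (DROP): [85, -57]
step 7 (PUSH -61): [85, -57, -61]

[85, -57, -61]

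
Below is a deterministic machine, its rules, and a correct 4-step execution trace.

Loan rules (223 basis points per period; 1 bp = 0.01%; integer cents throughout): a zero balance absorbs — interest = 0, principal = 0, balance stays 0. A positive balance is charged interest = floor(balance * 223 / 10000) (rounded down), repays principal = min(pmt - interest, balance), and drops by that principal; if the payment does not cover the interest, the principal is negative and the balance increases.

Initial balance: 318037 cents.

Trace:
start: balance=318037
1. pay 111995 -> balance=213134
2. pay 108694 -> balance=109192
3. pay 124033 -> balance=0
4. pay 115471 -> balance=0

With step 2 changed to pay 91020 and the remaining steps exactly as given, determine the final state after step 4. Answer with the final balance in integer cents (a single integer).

0

(re-executing from step 2 with the substitution; state before step 2: balance=213134)
2. pay 91020 -> balance=126866
3. pay 124033 -> balance=5662
4. pay 115471 -> balance=0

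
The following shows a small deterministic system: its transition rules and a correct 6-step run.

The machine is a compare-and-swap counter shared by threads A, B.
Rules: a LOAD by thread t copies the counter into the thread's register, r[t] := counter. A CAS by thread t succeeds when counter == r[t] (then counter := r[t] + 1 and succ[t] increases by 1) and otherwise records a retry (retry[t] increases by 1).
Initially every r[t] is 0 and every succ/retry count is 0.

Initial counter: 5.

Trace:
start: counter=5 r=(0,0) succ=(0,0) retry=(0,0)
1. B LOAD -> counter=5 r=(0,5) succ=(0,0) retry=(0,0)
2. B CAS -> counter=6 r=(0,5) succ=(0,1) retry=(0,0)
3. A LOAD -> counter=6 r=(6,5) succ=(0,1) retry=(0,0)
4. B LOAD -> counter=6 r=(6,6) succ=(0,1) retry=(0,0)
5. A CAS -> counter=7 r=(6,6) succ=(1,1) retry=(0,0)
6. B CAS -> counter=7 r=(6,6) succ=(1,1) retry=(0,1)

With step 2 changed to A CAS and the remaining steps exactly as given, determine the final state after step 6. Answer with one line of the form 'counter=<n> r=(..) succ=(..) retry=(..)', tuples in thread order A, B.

(re-executing from step 2 with the substitution; state before step 2: counter=5 r=(0,5) succ=(0,0) retry=(0,0))
2. A CAS -> counter=5 r=(0,5) succ=(0,0) retry=(1,0)
3. A LOAD -> counter=5 r=(5,5) succ=(0,0) retry=(1,0)
4. B LOAD -> counter=5 r=(5,5) succ=(0,0) retry=(1,0)
5. A CAS -> counter=6 r=(5,5) succ=(1,0) retry=(1,0)
6. B CAS -> counter=6 r=(5,5) succ=(1,0) retry=(1,1)

counter=6 r=(5,5) succ=(1,0) retry=(1,1)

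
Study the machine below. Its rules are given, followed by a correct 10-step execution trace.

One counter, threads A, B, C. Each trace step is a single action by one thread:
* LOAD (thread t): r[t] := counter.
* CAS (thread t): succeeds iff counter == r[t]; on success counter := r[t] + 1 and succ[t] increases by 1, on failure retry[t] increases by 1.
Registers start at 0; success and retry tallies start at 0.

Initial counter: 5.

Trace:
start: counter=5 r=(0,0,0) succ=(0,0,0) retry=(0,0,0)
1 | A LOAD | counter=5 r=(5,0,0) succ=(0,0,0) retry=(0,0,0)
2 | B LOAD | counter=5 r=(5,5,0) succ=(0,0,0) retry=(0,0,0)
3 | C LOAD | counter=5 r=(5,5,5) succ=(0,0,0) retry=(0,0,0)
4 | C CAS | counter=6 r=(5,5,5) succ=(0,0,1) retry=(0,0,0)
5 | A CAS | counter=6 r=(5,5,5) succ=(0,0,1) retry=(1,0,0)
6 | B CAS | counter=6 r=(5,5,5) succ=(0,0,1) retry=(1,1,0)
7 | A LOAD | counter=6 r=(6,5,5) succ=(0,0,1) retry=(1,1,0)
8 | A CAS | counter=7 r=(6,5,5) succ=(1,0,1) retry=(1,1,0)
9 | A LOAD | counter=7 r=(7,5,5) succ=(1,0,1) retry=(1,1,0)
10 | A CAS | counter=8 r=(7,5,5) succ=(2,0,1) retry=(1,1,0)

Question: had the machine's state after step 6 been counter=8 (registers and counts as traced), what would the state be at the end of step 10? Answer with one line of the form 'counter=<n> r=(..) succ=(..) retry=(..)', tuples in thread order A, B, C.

state after step 6 := counter=8 r=(5,5,5) succ=(0,0,1) retry=(1,1,0)
7 | A LOAD | counter=8 r=(8,5,5) succ=(0,0,1) retry=(1,1,0)
8 | A CAS | counter=9 r=(8,5,5) succ=(1,0,1) retry=(1,1,0)
9 | A LOAD | counter=9 r=(9,5,5) succ=(1,0,1) retry=(1,1,0)
10 | A CAS | counter=10 r=(9,5,5) succ=(2,0,1) retry=(1,1,0)

counter=10 r=(9,5,5) succ=(2,0,1) retry=(1,1,0)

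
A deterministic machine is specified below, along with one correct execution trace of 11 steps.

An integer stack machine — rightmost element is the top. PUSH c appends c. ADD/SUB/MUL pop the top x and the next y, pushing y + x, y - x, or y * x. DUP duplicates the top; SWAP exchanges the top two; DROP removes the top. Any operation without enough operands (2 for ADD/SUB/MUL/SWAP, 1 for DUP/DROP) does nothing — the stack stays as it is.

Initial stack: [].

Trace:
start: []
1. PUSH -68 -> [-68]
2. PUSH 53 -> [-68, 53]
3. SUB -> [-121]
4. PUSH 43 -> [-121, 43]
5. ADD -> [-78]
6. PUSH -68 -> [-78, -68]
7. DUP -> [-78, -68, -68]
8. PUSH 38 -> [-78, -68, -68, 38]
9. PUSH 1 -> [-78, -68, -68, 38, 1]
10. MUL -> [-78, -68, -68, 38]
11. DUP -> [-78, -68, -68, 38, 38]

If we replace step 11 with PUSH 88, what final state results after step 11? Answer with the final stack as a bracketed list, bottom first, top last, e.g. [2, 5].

[-78, -68, -68, 38, 88]

(re-executing from step 11 with the substitution; state before step 11: [-78, -68, -68, 38])
11. PUSH 88 -> [-78, -68, -68, 38, 88]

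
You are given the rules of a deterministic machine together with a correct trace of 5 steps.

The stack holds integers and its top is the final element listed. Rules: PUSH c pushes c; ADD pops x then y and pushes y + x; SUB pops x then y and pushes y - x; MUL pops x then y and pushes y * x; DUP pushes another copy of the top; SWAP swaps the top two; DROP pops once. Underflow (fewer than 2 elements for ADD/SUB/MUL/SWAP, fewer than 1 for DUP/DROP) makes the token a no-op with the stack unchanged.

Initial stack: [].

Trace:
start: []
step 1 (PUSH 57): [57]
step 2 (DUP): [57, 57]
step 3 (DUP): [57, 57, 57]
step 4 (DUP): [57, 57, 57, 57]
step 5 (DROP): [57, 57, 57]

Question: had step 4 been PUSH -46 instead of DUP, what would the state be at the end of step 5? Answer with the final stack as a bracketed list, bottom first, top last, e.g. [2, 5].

[57, 57, 57]

(re-executing from step 4 with the substitution; state before step 4: [57, 57, 57])
step 4 (PUSH -46): [57, 57, 57, -46]
step 5 (DROP): [57, 57, 57]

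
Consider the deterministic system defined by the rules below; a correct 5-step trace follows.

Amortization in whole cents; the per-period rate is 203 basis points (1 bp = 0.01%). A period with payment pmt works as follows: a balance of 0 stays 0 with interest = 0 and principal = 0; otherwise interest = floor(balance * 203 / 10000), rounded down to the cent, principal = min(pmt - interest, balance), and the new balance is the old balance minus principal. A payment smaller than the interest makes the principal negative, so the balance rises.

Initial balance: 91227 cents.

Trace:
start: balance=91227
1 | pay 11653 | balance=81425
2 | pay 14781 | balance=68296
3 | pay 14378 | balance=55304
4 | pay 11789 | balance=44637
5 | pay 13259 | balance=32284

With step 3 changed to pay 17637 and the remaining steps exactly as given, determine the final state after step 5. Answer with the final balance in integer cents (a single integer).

(re-executing from step 3 with the substitution; state before step 3: balance=68296)
3 | pay 17637 | balance=52045
4 | pay 11789 | balance=41312
5 | pay 13259 | balance=28891

28891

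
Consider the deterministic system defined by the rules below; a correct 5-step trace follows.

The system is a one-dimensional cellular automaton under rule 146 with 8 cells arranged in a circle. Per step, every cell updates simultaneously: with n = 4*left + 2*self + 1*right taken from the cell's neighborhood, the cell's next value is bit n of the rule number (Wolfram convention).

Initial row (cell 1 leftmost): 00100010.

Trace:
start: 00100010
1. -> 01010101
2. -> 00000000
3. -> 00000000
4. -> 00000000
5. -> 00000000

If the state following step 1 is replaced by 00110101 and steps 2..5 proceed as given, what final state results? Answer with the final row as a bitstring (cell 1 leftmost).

state after step 1 := 00110101
2. -> 11000000
3. -> 00100001
4. -> 11010010
5. -> 00001100

00001100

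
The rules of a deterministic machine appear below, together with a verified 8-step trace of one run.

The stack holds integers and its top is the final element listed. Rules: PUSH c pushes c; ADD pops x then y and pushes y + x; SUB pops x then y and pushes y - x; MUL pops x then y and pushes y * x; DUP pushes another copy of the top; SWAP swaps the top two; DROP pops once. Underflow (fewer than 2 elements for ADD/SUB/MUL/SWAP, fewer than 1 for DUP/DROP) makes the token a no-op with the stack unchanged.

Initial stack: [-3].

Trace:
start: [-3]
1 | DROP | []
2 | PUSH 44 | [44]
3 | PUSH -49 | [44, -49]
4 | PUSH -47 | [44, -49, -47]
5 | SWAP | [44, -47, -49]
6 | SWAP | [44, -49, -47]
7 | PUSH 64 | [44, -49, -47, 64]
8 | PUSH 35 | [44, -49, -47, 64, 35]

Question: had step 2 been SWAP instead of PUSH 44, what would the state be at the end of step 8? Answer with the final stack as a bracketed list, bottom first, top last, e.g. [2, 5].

(re-executing from step 2 with the substitution; state before step 2: [])
2 | SWAP | []
3 | PUSH -49 | [-49]
4 | PUSH -47 | [-49, -47]
5 | SWAP | [-47, -49]
6 | SWAP | [-49, -47]
7 | PUSH 64 | [-49, -47, 64]
8 | PUSH 35 | [-49, -47, 64, 35]

[-49, -47, 64, 35]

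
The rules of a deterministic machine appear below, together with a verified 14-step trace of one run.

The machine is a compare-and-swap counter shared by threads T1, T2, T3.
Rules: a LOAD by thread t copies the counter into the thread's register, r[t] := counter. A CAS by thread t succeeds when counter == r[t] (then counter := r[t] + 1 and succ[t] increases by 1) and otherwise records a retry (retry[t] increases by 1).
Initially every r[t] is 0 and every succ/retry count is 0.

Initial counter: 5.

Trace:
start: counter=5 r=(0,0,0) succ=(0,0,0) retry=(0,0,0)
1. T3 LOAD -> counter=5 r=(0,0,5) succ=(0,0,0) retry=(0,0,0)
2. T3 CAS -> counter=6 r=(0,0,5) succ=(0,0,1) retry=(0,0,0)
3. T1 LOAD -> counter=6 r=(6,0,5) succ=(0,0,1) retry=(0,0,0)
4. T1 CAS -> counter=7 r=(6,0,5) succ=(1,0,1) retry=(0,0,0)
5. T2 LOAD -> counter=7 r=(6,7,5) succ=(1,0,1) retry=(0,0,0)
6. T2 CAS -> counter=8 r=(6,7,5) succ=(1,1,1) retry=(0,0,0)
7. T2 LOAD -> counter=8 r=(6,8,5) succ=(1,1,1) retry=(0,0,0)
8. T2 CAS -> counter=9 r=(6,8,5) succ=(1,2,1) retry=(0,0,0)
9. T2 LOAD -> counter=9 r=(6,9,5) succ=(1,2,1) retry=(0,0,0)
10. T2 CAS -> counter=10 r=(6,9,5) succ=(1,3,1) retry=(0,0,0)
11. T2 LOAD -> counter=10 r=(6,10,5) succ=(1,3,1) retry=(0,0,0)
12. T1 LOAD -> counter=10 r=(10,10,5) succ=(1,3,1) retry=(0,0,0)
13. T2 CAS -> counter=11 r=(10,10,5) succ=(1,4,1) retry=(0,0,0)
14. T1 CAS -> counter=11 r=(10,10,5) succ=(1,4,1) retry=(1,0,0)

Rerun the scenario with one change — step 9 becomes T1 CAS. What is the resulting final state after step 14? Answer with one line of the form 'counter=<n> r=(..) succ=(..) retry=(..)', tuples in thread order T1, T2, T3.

(re-executing from step 9 with the substitution; state before step 9: counter=9 r=(6,8,5) succ=(1,2,1) retry=(0,0,0))
9. T1 CAS -> counter=9 r=(6,8,5) succ=(1,2,1) retry=(1,0,0)
10. T2 CAS -> counter=9 r=(6,8,5) succ=(1,2,1) retry=(1,1,0)
11. T2 LOAD -> counter=9 r=(6,9,5) succ=(1,2,1) retry=(1,1,0)
12. T1 LOAD -> counter=9 r=(9,9,5) succ=(1,2,1) retry=(1,1,0)
13. T2 CAS -> counter=10 r=(9,9,5) succ=(1,3,1) retry=(1,1,0)
14. T1 CAS -> counter=10 r=(9,9,5) succ=(1,3,1) retry=(2,1,0)

counter=10 r=(9,9,5) succ=(1,3,1) retry=(2,1,0)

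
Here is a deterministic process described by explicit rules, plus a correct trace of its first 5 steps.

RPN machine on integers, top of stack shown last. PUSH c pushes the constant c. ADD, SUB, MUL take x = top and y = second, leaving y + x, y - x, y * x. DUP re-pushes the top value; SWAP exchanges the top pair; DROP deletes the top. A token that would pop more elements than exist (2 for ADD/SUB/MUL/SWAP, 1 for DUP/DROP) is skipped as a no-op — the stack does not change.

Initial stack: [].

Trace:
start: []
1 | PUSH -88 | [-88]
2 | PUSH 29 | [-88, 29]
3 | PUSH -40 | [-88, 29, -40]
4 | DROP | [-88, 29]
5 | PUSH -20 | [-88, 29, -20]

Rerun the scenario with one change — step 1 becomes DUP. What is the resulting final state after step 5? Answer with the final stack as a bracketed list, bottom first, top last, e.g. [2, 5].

(re-executing from step 1 with the substitution; state before step 1: [])
1 | DUP | []
2 | PUSH 29 | [29]
3 | PUSH -40 | [29, -40]
4 | DROP | [29]
5 | PUSH -20 | [29, -20]

[29, -20]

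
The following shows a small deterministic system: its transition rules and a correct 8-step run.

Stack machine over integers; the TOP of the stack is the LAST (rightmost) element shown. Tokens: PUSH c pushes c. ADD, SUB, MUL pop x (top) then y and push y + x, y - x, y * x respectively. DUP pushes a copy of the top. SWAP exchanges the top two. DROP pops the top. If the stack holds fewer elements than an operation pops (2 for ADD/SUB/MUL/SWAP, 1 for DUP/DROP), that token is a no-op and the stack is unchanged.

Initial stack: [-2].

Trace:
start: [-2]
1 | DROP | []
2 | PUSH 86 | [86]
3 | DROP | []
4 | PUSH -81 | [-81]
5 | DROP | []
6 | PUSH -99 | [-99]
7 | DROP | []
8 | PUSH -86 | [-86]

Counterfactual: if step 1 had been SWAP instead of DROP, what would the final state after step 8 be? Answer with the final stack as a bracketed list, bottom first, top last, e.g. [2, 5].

[-2, -86]

(re-executing from step 1 with the substitution; state before step 1: [-2])
1 | SWAP | [-2]
2 | PUSH 86 | [-2, 86]
3 | DROP | [-2]
4 | PUSH -81 | [-2, -81]
5 | DROP | [-2]
6 | PUSH -99 | [-2, -99]
7 | DROP | [-2]
8 | PUSH -86 | [-2, -86]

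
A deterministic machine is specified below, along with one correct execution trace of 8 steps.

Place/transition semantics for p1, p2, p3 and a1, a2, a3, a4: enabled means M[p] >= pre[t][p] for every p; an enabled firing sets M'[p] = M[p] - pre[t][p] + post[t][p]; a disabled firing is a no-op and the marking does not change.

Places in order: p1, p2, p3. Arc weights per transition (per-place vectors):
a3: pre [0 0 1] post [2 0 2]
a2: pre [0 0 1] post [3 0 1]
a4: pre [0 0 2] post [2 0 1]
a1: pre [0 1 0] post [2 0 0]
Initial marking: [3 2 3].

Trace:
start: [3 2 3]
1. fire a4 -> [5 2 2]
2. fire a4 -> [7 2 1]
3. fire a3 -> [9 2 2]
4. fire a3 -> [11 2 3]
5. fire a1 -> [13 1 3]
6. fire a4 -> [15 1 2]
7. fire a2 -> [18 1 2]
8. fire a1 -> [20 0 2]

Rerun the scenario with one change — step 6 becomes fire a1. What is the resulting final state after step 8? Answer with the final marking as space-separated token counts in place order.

18 0 3

(re-executing from step 6 with the substitution; state before step 6: [13 1 3])
6. fire a1 -> [15 0 3]
7. fire a2 -> [18 0 3]
8. fire a1 -> [18 0 3]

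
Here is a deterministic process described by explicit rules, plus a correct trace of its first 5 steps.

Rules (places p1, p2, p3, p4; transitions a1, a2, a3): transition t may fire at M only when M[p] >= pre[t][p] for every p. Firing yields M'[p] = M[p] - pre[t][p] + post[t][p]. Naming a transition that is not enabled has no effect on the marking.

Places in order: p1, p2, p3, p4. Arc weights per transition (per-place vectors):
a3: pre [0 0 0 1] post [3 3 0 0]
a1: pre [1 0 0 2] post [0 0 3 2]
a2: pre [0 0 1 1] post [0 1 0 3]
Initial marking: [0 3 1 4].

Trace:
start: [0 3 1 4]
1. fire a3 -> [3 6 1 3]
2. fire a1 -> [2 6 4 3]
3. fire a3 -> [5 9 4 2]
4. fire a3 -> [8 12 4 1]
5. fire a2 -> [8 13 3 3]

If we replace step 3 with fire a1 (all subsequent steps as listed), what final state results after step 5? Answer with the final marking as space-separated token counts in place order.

(re-executing from step 3 with the substitution; state before step 3: [2 6 4 3])
3. fire a1 -> [1 6 7 3]
4. fire a3 -> [4 9 7 2]
5. fire a2 -> [4 10 6 4]

4 10 6 4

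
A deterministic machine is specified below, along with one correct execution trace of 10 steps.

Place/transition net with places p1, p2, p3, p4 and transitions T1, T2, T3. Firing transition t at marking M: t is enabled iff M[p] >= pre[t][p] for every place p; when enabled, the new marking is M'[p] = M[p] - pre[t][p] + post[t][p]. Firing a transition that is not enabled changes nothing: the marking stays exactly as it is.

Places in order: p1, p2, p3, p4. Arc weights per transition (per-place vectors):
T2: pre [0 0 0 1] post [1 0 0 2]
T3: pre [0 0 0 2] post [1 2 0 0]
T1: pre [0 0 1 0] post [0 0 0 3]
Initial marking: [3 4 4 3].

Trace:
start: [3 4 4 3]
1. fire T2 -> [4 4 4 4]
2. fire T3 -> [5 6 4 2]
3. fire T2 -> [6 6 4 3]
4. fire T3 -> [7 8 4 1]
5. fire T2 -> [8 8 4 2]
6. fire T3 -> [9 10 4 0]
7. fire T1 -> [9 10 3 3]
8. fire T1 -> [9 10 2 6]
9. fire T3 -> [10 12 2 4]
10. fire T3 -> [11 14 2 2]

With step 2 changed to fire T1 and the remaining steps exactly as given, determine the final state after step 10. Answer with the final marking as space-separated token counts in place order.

(re-executing from step 2 with the substitution; state before step 2: [4 4 4 4])
2. fire T1 -> [4 4 3 7]
3. fire T2 -> [5 4 3 8]
4. fire T3 -> [6 6 3 6]
5. fire T2 -> [7 6 3 7]
6. fire T3 -> [8 8 3 5]
7. fire T1 -> [8 8 2 8]
8. fire T1 -> [8 8 1 11]
9. fire T3 -> [9 10 1 9]
10. fire T3 -> [10 12 1 7]

10 12 1 7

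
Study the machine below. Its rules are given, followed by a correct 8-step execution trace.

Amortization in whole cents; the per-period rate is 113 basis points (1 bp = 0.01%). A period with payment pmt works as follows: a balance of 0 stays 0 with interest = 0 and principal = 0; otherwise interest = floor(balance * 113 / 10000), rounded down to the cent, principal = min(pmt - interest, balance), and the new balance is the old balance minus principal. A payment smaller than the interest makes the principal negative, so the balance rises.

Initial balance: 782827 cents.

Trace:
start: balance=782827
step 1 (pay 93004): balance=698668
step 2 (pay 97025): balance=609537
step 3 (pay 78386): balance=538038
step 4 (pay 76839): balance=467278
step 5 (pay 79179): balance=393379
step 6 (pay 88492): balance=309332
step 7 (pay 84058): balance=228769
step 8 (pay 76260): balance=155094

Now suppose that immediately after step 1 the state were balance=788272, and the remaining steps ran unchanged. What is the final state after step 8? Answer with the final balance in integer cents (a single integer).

252031

state after step 1 := balance=788272
step 2 (pay 97025): balance=700154
step 3 (pay 78386): balance=629679
step 4 (pay 76839): balance=559955
step 5 (pay 79179): balance=487103
step 6 (pay 88492): balance=404115
step 7 (pay 84058): balance=324623
step 8 (pay 76260): balance=252031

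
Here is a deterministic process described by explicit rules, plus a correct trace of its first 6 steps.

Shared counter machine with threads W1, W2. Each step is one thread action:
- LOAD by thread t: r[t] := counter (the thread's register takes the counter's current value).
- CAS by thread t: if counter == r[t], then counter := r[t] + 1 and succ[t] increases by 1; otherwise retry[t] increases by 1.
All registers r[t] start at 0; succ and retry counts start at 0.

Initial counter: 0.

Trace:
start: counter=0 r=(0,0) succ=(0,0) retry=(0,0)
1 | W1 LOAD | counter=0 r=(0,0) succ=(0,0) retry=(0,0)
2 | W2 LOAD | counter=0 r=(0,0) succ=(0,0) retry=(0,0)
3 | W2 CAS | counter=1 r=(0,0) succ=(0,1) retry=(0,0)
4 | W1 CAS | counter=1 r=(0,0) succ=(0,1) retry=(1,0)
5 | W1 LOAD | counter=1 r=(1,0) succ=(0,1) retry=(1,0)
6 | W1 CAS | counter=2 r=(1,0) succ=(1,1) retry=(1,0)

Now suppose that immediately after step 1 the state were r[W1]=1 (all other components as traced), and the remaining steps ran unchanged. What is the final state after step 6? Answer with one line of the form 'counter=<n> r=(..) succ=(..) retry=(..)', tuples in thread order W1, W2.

counter=3 r=(2,0) succ=(2,1) retry=(0,0)

state after step 1 := counter=0 r=(1,0) succ=(0,0) retry=(0,0)
2 | W2 LOAD | counter=0 r=(1,0) succ=(0,0) retry=(0,0)
3 | W2 CAS | counter=1 r=(1,0) succ=(0,1) retry=(0,0)
4 | W1 CAS | counter=2 r=(1,0) succ=(1,1) retry=(0,0)
5 | W1 LOAD | counter=2 r=(2,0) succ=(1,1) retry=(0,0)
6 | W1 CAS | counter=3 r=(2,0) succ=(2,1) retry=(0,0)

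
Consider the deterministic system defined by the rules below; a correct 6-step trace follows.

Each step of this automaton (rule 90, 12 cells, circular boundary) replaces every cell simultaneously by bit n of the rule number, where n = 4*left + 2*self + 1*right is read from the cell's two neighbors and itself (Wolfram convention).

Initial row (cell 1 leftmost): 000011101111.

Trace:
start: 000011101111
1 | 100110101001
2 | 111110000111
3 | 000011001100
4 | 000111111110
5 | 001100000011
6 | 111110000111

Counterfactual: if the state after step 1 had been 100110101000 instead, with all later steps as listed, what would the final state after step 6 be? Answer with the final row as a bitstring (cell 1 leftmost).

state after step 1 := 100110101000
2 | 011110000101
3 | 010011001000
4 | 101111110100
5 | 001000010011
6 | 110100101111

110100101111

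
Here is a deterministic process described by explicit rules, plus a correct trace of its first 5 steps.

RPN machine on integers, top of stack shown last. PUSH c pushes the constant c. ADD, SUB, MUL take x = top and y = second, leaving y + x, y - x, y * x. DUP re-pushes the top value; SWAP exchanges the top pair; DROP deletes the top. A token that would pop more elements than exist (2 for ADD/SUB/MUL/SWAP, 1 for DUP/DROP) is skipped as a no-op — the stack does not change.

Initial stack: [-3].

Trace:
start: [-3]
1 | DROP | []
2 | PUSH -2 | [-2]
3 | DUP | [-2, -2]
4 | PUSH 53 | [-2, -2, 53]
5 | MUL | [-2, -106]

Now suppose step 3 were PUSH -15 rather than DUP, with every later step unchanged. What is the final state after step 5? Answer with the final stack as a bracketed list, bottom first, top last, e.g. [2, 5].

(re-executing from step 3 with the substitution; state before step 3: [-2])
3 | PUSH -15 | [-2, -15]
4 | PUSH 53 | [-2, -15, 53]
5 | MUL | [-2, -795]

[-2, -795]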